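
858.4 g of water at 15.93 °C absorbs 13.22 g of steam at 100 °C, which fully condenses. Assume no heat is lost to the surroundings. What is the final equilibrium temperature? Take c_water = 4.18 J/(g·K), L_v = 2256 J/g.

Net heat exchanged in the isolated system is zero:
condense steam: −13.22·2256 = −29824; condensed water 100 °C→T: 55.26(T − 100); original water: 3588.1(T − 15.93)
3643.4 T = 29824 + 5526 + 57159 = 92509
T ≈ 25.39 °C (< 100 °C, so full condensation is consistent).

T_f ≈ 25.4 °C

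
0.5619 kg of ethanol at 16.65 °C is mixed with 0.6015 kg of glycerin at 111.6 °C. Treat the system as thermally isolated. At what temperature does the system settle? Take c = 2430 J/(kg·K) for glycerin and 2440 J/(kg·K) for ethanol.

Setting the total heat transfer to zero:
0.6015×2430×(T − 111.6) + 0.5619×2440×(T − 16.65) = 0
2832.7 T = 185947
T = 185947 / 2832.7 = 65.6 °C

T_f ≈ 65.6 °C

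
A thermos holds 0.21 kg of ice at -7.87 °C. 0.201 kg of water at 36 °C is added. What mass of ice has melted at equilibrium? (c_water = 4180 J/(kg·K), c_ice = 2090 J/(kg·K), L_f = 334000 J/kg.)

m_melted ≈ 0.0802 kg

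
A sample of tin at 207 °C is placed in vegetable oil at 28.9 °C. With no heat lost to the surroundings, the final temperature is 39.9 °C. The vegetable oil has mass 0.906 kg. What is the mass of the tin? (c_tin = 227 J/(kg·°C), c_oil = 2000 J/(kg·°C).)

Heat gained plus heat lost sum to zero:
m·227·(39.9 − 207) + 0.906·2000·(39.9 − 28.9) = 0
-37932 m = -19932
m = -19932/-37932 ≈ 0.5255 kg

m ≈ 0.525 kg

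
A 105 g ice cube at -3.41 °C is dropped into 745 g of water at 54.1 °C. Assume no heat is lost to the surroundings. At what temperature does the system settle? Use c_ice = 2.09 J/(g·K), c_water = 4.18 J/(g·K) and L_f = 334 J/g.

T_f ≈ 37.3 °C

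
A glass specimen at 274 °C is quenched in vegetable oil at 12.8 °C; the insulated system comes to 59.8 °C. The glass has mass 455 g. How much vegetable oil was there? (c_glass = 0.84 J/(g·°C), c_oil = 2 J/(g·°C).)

Energy conservation, ΣQ = 0:
455·0.84·(59.8 − 274) + m·2·(59.8 − 12.8) = 0
94 m = 81867
m = 81867/94 ≈ 870.9 g

m ≈ 871 g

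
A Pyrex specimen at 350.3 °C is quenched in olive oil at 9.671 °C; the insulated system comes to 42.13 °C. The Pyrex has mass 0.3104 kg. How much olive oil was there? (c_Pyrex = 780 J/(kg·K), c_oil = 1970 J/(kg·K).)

Heat lost by the Pyrex = heat gained by the oil:
0.3104×780×(350.3 − 42.13) = m×1970×(42.13 − 9.671)
63944 m = 74612  ⇒  m ≈ 1.167 kg

m ≈ 1.17 kg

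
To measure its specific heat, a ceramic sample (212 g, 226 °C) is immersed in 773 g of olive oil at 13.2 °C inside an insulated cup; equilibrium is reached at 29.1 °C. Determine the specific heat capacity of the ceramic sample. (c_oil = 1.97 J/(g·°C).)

c ≈ 0.58 J/(g·°C)

Setting the total heat transfer to zero:
212×c×(29.1 − 226) + 773×1.97×(29.1 − 13.2) = 0
-41743 c = -24213
c = -24213/-41743 ≈ 0.58 J/(g·°C)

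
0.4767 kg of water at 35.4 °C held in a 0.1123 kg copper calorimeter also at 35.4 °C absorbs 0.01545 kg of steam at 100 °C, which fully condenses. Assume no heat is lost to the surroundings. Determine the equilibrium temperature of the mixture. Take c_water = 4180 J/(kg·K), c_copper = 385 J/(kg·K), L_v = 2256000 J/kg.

Sum of m c ΔT and latent-heat terms is zero:
latent heat released on condensation: 0.01545×2256000 = 34855
  condensed water 100 °C→T: 64.58(T − 100)
  water warms: 0.4767×4180×(T − 35.4) = 1992.6(T − 35.4)
  copper cup: 0.1123×385×(T − 35.4) = 43.24(T − 35.4)
2100.4 T = 34855 + 6458.1 + 72069 = 113382
T ≈ 53.98 °C — below 100 °C, confirming all the steam condensed.

T_f ≈ 54.0 °C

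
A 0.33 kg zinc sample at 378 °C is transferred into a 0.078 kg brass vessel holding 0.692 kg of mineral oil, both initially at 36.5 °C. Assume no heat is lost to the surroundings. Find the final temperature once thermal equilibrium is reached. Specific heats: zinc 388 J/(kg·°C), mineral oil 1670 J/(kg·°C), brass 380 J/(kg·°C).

T_f ≈ 69.8 °C

T_f is the heat-capacity-weighted average of the initial temperatures:
T_f = (128.04·378 + 1155.6·36.5 + 29.64·36.5) / (128.04 + 1155.6 + 29.64)
    = 91662 / 1313.3 ≈ 69.79 °C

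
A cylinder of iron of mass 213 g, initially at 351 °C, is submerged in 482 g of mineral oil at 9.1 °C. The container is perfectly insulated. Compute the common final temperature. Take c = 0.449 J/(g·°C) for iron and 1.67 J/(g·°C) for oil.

T_f ≈ 45.4 °C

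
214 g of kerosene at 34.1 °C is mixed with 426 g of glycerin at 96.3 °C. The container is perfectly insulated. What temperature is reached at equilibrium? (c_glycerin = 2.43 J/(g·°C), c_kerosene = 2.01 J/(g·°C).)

Set heat shed by the hot body equal to heat absorbed by the cold body:
426·2.43·(96.3 − T) = 214·2.01·(T − 34.1)
1035.2(96.3 − T) = 430.14(T − 34.1)
1465.3 T = 114356  ⇒  T ≈ 78.04 °C

T_f ≈ 78.0 °C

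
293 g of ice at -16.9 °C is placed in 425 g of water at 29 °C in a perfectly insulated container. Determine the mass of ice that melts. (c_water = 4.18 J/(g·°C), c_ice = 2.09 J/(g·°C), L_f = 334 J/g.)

m_melted ≈ 123 g

Cooling the water to 0 °C releases 425·4.18·29 = 51518 J.
Warming the ice to 0 °C takes 293·2.09·16.9 = 10349 J, leaving 41169 J for melting.
To melt every bit of ice: 293·334 = 97862 J.
41169 J < 97862 J, so only part of the ice melts and the system sits at 0 °C.
m_melt = 41169 / L_f = 123.3 g.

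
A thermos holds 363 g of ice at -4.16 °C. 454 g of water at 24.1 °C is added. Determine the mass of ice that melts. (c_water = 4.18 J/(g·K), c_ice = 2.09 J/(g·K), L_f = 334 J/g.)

Heat available from the water dropping to 0 °C: 454·4.18·24.1 = 45735 J.
Of that, 363·2.09·4.16 = 3156.1 J goes to bring the ice to 0 °C, leaving 42579 J.
To melt every bit of ice: 363·334 = 121242 J.
42579 J < 121242 J, so only part of the ice melts and the system sits at 0 °C.
m_melted·334 = 42579  ⇒  m_melted ≈ 127.5 g.

m_melted ≈ 127 g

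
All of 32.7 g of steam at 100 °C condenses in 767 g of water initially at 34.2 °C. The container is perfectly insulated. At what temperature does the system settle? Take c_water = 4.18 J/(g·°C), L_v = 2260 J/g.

Heat gained plus heat lost sum to zero:
steam→water at 100 °C releases m L_v = 32.7·2260 = 73902; condensed water 100 °C→T: 136.69(T − 100); water warms: 767·4.18·(T − 34.2) = 3206.1(T − 34.2)
3342.7 T = 73902 + 13669 + 109647 = 197218
T ≈ 59.00 °C — below 100 °C, confirming all the steam condensed.

T_f ≈ 59.0 °C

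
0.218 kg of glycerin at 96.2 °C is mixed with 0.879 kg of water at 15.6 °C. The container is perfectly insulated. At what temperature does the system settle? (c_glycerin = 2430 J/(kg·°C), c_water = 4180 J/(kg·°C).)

Taking heat into each body as positive, Σ m c ΔT = 0:
0.218×2430×(T − 96.2) + 0.879×4180×(T − 15.6) = 0
4204 T = 108279
T = 108279/4204 ≈ 25.76 °C

T_f ≈ 25.8 °C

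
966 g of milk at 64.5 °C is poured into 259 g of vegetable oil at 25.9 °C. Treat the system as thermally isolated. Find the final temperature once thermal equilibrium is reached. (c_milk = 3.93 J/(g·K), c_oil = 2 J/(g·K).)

Heat gained plus heat lost sum to zero:
966*3.93*(T − 64.5) + 259*2*(T − 25.9) = 0
3796.4(T − 64.5) + 518(T − 25.9) = 0
4314.4 T = 258283
T ≈ 59.87 °C

T_f ≈ 59.9 °C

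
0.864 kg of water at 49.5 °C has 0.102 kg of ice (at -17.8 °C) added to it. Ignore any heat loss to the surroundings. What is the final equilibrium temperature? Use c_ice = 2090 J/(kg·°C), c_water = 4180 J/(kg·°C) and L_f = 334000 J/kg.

T_f ≈ 34.9 °C

Sum of m c ΔT and latent-heat terms is zero:
warm ice to 0 °C: 0.102·2090·(0 − (-17.8)) = 3794.6
  latent heat to melt: 0.102·334000 = 34068
  warm the meltwater: 426.36 T
  water cools: 0.864·4180·(T − 49.5) = 3611.5(T − 49.5)
4037.9 T = 178770 − 37863 = 140908
T ≈ 34.90 °C — above 0 °C, consistent with complete melting.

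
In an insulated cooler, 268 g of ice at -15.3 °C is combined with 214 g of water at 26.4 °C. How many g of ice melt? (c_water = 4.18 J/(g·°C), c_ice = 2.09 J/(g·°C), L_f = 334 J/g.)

m_melted ≈ 45 g

Water can give up m c ΔT = 214×4.18×26.4 = 23615 J before reaching 0 °C.
Of that, 268×2.09×15.3 = 8569.8 J goes to bring the ice to 0 °C, leaving 15045 J.
Melting all 268 g of ice would need 268×334 = 89512 J.
That's not enough to melt it all — equilibrium is at 0 °C with ice remaining.
m_melted×334 = 15045  ⇒  m_melted ≈ 45.05 g.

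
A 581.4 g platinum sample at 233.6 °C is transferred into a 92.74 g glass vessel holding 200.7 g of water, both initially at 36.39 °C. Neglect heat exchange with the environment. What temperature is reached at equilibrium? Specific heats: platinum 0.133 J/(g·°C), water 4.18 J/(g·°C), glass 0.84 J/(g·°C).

T_f ≈ 51.7 °C

Let T be the final temperature. ΣQ_i = 0:
581.4×0.133×(T − 233.6) + 200.7×4.18×(T − 36.39) + 92.74×0.84×(T − 36.39) = 0
77.33(T − 233.6) + 838.93(T − 36.39) + 77.9(T − 36.39) = 0
(77.33 + 838.93 + 77.9) T = 77.33×233.6 + 838.93×36.39 + 77.9×36.39
T = 51427 / 994.15 = 51.7 °C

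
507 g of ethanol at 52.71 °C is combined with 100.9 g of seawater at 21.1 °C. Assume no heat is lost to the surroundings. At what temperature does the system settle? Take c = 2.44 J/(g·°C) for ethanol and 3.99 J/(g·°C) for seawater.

T_f ≈ 44.9 °C

Setting the total heat transfer to zero:
507·2.44·(T − 52.71) + 100.9·3.99·(T − 21.1) = 0
1639.7 T = 73701
T = 73701 / 1639.7 = 44.9 °C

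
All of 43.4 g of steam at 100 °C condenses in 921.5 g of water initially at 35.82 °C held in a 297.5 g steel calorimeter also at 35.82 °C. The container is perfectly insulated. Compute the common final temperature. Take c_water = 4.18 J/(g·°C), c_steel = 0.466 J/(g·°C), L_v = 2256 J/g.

Sum of m c ΔT and latent-heat terms is zero:
condense steam: −43.4·2256 = −97910
  condensate cools 100→T: 43.4·4.18·(T − 100) = 181.41(T − 100)
  water warms: 921.5·4.18·(T − 35.82) = 3851.9(T − 35.82)
  cup: 138.64(T − 35.82)
4171.9 T = 97910 + 18141 + 142940 = 258991
T ≈ 62.08 °C — below 100 °C, confirming all the steam condensed.

T_f ≈ 62.1 °C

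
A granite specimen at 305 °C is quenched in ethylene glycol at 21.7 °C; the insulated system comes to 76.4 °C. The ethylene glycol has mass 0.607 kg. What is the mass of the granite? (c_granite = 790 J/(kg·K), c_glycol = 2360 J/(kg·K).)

m ≈ 0.434 kg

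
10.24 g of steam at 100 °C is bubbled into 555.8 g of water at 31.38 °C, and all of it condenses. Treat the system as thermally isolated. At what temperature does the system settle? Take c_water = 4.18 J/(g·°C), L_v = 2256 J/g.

T_f ≈ 42.4 °C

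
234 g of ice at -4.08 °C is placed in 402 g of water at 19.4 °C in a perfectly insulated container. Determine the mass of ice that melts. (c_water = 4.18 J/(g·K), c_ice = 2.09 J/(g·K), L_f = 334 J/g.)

m_melted ≈ 91.6 g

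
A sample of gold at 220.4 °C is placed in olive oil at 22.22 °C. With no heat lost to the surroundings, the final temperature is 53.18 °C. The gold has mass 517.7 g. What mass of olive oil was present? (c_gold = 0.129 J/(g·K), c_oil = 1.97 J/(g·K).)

m ≈ 183 g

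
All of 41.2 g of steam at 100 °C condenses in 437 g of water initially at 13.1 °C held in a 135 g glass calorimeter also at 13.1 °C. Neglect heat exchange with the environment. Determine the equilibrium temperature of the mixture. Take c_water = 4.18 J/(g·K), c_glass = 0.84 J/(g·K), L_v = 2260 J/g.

T_f ≈ 64.3 °C

Setting the total heat transfer to zero:
steam→water at 100 °C releases m L_v = 41.2·2260 = 93112; condensate cools 100→T: 41.2·4.18·(T − 100) = 172.22(T − 100); original water: 1826.7(T − 13.1); glass cup: 135·0.84·(T − 13.1) = 113.4(T − 13.1)
2112.3 T = 93112 + 17222 + 25415 = 135748
T ≈ 64.27 °C, under the boiling point, so the assumption holds.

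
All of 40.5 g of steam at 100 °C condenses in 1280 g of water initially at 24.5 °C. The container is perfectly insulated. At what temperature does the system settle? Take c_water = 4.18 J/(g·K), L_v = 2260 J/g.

Taking heat into each body as positive, Σ m c ΔT = 0:
condense steam: −40.5·2260 = −91530; condensed water 100 °C→T: 169.29(T − 100); original water: 5350.4(T − 24.5)
5519.7 T = 91530 + 16929 + 131085 = 239544
T ≈ 43.40 °C (< 100 °C, so full condensation is consistent).

T_f ≈ 43.4 °C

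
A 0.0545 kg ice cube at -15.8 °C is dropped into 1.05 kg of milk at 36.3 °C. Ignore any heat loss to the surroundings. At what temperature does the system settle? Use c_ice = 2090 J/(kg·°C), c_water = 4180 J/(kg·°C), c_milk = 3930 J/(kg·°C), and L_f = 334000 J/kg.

T_f ≈ 29.8 °C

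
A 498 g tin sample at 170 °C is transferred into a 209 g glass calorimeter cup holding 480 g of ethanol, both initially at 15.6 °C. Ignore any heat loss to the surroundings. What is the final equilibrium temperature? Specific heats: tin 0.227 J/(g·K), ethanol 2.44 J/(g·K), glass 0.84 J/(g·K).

T_f ≈ 27.6 °C

Conservation of energy gives ΣQ = 0:
498*0.227*(T − 170) + 480*2.44*(T − 15.6) + 209*0.84*(T − 15.6) = 0
113.05(T − 170) + 1171.2(T − 15.6) + 175.56(T − 15.6) = 0
1459.8 T = 40227
T ≈ 27.56 °C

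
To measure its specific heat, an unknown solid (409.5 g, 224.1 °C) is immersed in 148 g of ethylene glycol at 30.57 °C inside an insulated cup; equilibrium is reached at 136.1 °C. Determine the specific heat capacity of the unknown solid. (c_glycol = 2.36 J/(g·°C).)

c ≈ 1.02 J/(g·°C)

Conservation of energy gives ΣQ = 0:
409.5×c×(136.1 − 224.1) + 148×2.36×(136.1 − 30.57) = 0
-36036 c = -36860
c = -36860/-36036 ≈ 1.023 J/(g·°C)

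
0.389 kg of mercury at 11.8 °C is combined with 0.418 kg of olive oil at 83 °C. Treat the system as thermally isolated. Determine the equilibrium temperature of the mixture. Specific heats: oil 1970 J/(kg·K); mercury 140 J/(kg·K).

T_f ≈ 78.6 °C

T_f is the heat-capacity-weighted average of the initial temperatures:
T_f = (823.46*83 + 54.46*11.8) / (823.46 + 54.46)
    = 68990 / 877.92 ≈ 78.58 °C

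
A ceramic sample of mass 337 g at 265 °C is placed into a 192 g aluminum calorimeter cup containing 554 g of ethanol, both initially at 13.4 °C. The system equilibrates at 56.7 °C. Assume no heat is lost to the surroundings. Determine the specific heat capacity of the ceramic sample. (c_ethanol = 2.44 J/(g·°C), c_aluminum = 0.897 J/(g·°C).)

c ≈ 0.94 J/(g·°C)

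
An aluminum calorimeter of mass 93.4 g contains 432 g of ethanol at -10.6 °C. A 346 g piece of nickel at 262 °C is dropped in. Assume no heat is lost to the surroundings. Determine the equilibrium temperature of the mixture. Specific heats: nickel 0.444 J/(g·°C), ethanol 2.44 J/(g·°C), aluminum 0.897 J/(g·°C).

T_f ≈ 21.8 °C

Energy conservation, ΣQ = 0:
346*0.444*(T − 262) + 432*2.44*(T − (-10.6)) + 93.4*0.897*(T − (-10.6)) = 0
(153.62 + 1054.1 + 83.78) T = 153.62*262 + 1054.1*(-10.6) + 83.78*(-10.6)
T = 28188/1291.5 ≈ 21.83 °C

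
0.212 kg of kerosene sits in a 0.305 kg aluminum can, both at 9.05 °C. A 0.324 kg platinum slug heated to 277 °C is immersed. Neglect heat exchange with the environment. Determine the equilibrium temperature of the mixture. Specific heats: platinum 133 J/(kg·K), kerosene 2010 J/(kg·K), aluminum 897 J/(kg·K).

T_f ≈ 24.6 °C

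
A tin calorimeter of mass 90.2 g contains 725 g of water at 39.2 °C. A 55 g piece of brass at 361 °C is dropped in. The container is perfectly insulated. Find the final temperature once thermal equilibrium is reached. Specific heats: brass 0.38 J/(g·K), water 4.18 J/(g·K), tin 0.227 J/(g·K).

Energy conservation, ΣQ = 0:
55*0.38*(T − 361) + 725*4.18*(T − 39.2) + 90.2*0.227*(T − 39.2) = 0
20.9(T − 361) + 3030.5(T − 39.2) + 20.48(T − 39.2) = 0
(20.9 + 3030.5 + 20.48) T = 20.9*361 + 3030.5*39.2 + 20.48*39.2
T = 127143/3071.9 ≈ 41.39 °C

T_f ≈ 41.4 °C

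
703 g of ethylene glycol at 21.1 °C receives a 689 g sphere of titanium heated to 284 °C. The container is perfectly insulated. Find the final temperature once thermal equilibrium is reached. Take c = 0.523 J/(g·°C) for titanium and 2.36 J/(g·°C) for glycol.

|Q_titanium| = |Q_glycol|:
689×0.523×(284 − T) = 703×2.36×(T − 21.1)
360.35(284 − T) = 1659.1(T − 21.1)
2019.4 T = 137345  ⇒  T ≈ 68.01 °C

T_f ≈ 68.0 °C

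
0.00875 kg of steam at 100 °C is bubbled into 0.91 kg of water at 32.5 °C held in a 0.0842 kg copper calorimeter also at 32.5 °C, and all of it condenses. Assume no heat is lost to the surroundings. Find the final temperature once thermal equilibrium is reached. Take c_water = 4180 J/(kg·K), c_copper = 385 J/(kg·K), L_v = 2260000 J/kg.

Setting the total heat transfer to zero:
condense steam: −0.00875·2260000 = −19775
  condensed water 100 °C→T: 36.58(T − 100)
  water warms: 0.91·4180·(T − 32.5) = 3803.8(T − 32.5)
  copper cup: 0.0842·385·(T − 32.5) = 32.42(T − 32.5)
3872.8 T = 19775 + 3657.5 + 124677 = 148110
T ≈ 38.24 °C — below 100 °C, confirming all the steam condensed.

T_f ≈ 38.2 °C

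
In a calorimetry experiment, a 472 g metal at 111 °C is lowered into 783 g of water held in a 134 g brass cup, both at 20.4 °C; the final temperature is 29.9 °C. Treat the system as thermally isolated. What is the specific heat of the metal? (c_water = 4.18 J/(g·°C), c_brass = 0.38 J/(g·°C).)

c ≈ 0.825 J/(g·°C)

Heat gained plus heat lost sum to zero:
472×c×(29.9 − 111) + 783×4.18×(29.9 − 20.4) + 134×0.38×(29.9 − 20.4) = 0
-38279 c = -31577
c = -31577/-38279 ≈ 0.8249 J/(g·°C)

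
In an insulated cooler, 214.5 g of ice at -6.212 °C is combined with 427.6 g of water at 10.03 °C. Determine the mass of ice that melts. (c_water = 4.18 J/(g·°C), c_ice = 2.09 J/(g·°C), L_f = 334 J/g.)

Cooling the water to 0 °C releases 427.6·4.18·10.03 = 17927 J.
Warming the ice to 0 °C takes 214.5·2.09·6.212 = 2784.9 J, leaving 15142 J for melting.
Melting all 214.5 g of ice would need 214.5·334 = 71643 J.
15142 J < 71643 J, so only part of the ice melts and the system sits at 0 °C.
m_melt = 15142 / L_f = 45.34 g.

m_melted ≈ 45.3 g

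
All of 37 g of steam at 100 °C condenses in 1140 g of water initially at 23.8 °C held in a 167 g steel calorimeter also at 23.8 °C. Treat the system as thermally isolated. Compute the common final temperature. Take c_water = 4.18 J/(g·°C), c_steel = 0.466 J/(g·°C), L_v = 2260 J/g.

Conservation of energy gives ΣQ = 0:
steam→water at 100 °C releases m L_v = 37·2260 = 83620
  condensate cools 100→T: 37·4.18·(T − 100) = 154.66(T − 100)
  original water: 4765.2(T − 23.8)
  steel cup: 167·0.466·(T − 23.8) = 77.82(T − 23.8)
4997.7 T = 83620 + 15466 + 115264 = 214350
T ≈ 42.89 °C, under the boiling point, so the assumption holds.

T_f ≈ 42.9 °C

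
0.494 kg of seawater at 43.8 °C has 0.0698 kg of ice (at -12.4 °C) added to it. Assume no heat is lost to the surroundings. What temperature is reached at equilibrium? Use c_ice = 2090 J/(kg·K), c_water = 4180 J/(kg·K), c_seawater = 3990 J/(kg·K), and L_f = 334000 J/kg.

T_f ≈ 27.1 °C

Setting the total heat transfer to zero:
warm ice to 0 °C: 0.0698×2090×(0 − (-12.4)) = 1808.9; fusion: m_ice L_f = 0.0698×334000 = 23313; warm the meltwater: 291.76 T; seawater cools: 0.494×3990×(T − 43.8) = 1971.1(T − 43.8)
2262.8 T = 86332 − 25122 = 61210
T ≈ 27.05 °C. Since T > 0 °C, the all-ice-melts assumption holds.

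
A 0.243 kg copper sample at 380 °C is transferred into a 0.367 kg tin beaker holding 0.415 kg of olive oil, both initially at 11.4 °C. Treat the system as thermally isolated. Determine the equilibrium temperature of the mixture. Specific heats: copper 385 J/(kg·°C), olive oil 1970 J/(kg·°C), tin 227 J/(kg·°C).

Taking heat into each body as positive, Σ m c ΔT = 0:
0.243*385*(T − 380) + 0.415*1970*(T − 11.4) + 0.367*227*(T − 11.4) = 0
93.55(T − 380) + 817.55(T − 11.4) + 83.31(T − 11.4) = 0
994.41 T = 45821
T = 45821 / 994.41 = 46.1 °C

T_f ≈ 46.1 °C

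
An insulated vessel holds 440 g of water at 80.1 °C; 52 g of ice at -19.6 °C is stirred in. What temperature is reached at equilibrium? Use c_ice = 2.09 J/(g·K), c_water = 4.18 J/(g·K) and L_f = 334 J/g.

T_f ≈ 62.2 °C

Conservation of energy gives ΣQ = 0:
ice -19.6→0 °C: 52·2.09·19.6 = 2130.1
  fusion: m_ice L_f = 52·334 = 17368
  warm the meltwater: 217.36 T
  water: 1839.2(T − 80.1)
2056.6 T = 147320 − 19498 = 127822
T ≈ 62.15 °C. Since T > 0 °C, the all-ice-melts assumption holds.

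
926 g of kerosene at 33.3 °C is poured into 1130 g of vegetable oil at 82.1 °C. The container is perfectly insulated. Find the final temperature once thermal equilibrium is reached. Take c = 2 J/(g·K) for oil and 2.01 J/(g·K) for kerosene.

T_f ≈ 60.1 °C

Heat lost by the oil equals heat gained by the kerosene:
1130×2×(82.1 − T) = 926×2.01×(T − 33.3)
2260(82.1 − T) = 1861.3(T − 33.3)
4121.3 T = 247526  ⇒  T ≈ 60.06 °C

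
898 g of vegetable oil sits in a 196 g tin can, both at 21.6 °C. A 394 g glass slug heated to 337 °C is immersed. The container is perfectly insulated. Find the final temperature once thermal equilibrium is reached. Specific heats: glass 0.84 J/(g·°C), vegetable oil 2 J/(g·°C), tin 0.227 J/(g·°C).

T_f ≈ 69.7 °C

Conservation of energy gives ΣQ = 0:
394×0.84×(T − 337) + 898×2×(T − 21.6) + 196×0.227×(T − 21.6) = 0
2171.5 T = 151288
T ≈ 69.67 °C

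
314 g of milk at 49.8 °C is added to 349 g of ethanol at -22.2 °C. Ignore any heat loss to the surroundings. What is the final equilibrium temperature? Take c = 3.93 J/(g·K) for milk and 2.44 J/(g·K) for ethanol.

T_f ≈ 20.4 °C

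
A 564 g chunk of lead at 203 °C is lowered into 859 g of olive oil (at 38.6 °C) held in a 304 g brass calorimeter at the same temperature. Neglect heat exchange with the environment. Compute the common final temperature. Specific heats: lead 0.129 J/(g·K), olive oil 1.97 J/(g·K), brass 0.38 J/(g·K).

T_f ≈ 45.0 °C

Let T be the final temperature. ΣQ_i = 0:
564×0.129×(T − 203) + 859×1.97×(T − 38.6) + 304×0.38×(T − 38.6) = 0
72.76(T − 203) + 1692.2(T − 38.6) + 115.52(T − 38.6) = 0
(72.76 + 1692.2 + 115.52) T = 72.76×203 + 1692.2×38.6 + 115.52×38.6
T = 84549 / 1880.5 = 45 °C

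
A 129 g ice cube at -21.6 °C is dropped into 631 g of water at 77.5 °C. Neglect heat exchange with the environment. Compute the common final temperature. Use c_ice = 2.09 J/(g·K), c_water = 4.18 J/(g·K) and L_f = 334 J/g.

T_f ≈ 48.9 °C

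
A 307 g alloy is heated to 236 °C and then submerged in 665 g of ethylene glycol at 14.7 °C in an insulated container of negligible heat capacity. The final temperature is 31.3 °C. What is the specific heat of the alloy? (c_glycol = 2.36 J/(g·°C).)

m_s c (T_s − T_f) = m_glycol c_glycol (T_f − T_0):
307×c×(236 − 31.3) = 665×2.36×(31.3 − 14.7)
62843 c = 26052  ⇒  c ≈ 0.4146 J/(g·°C)

c ≈ 0.415 J/(g·°C)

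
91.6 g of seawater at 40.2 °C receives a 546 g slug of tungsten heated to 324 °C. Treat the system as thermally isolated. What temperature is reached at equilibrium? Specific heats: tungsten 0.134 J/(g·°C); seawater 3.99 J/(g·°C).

T_f ≈ 87.5 °C

Conservation of energy gives ΣQ = 0:
546×0.134×(T − 324) + 91.6×3.99×(T − 40.2) = 0
73.16(T − 324) + 365.48(T − 40.2) = 0
438.65 T = 38398
T = 38398 / 438.65 = 87.5 °C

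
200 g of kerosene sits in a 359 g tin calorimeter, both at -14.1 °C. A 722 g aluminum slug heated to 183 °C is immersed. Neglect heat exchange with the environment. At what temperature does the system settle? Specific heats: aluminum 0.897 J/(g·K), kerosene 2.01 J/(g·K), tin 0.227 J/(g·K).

T_f ≈ 98.8 °C

Let T be the final temperature. ΣQ_i = 0:
722×0.897×(T − 183) + 200×2.01×(T − (-14.1)) + 359×0.227×(T − (-14.1)) = 0
647.63(T − 183) + 402(T − (-14.1)) + 81.49(T − (-14.1)) = 0
(647.63 + 402 + 81.49) T = 647.63×183 + 402×(-14.1) + 81.49×(-14.1)
T = 111700 / 1131.1 = 98.8 °C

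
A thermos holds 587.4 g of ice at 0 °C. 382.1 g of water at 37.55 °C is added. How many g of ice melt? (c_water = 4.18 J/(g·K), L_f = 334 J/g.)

m_melted ≈ 180 g

Heat available from the water dropping to 0 °C: 382.1·4.18·37.55 = 59974 J.
Melting all 587.4 g of ice would need 587.4·334 = 196192 J.
That's not enough to melt it all — equilibrium is at 0 °C with ice remaining.
Mass melted = 59974/334 ≈ 179.6 g.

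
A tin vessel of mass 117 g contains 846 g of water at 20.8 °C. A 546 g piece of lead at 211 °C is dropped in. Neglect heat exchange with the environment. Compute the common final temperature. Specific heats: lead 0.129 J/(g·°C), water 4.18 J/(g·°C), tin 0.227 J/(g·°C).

T_f ≈ 24.5 °C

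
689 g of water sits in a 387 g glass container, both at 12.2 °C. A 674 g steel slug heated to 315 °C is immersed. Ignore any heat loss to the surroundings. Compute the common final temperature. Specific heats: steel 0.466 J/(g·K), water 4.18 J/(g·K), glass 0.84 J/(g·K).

Net heat exchanged in the isolated system is zero:
674*0.466*(T − 315) + 689*4.18*(T − 12.2) + 387*0.84*(T − 12.2) = 0
314.08(T − 315) + 2880(T − 12.2) + 325.08(T − 12.2) = 0
(314.08 + 2880 + 325.08) T = 314.08*315 + 2880*12.2 + 325.08*12.2
T = 138039 / 3519.2 = 39.2 °C

T_f ≈ 39.2 °C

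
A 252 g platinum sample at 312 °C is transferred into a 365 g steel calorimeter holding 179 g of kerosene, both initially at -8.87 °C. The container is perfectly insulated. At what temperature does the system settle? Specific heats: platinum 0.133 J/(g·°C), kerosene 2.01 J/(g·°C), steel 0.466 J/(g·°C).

T_f ≈ 10.2 °C

Let T be the final temperature. ΣQ_i = 0:
252×0.133×(T − 312) + 179×2.01×(T − (-8.87)) + 365×0.466×(T − (-8.87)) = 0
(33.52 + 359.79 + 170.09) T = 33.52×312 + 359.79×(-8.87) + 170.09×(-8.87)
T = 5757/563.4 ≈ 10.22 °C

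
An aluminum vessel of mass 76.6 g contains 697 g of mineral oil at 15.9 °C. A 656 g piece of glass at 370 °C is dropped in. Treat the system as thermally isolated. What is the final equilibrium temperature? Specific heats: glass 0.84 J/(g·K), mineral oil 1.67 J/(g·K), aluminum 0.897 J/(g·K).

T_f ≈ 125.3 °C

Let T be the final temperature. ΣQ_i = 0:
656·0.84·(T − 370) + 697·1.67·(T − 15.9) + 76.6·0.897·(T − 15.9) = 0
551.04(T − 370) + 1164(T − 15.9) + 68.71(T − 15.9) = 0
1783.7 T = 223485
T = 223485 / 1783.7 = 125 °C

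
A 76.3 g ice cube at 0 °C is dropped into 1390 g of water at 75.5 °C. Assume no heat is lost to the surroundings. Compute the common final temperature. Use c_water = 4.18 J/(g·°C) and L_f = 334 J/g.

Energy conservation, ΣQ = 0:
melt ice: 76.3×334 = 25484; warm the meltwater: 318.93 T; water cools: 1390×4.18×(T − 75.5) = 5810.2(T − 75.5)
6129.1 T = 438670 − 25484 = 413186
T ≈ 67.41 °C — above 0 °C, consistent with complete melting.

T_f ≈ 67.4 °C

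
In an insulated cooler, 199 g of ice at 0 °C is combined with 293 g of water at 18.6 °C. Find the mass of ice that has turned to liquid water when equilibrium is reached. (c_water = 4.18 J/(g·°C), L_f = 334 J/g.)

Water can give up m c ΔT = 293×4.18×18.6 = 22780 J before reaching 0 °C.
Melting all 199 g of ice would need 199×334 = 66466 J.
Since 22780 < 66466 J, not all the ice melts; equilibrium is at 0 °C.
Mass melted = 22780/334 ≈ 68.2 g.

m_melted ≈ 68.2 g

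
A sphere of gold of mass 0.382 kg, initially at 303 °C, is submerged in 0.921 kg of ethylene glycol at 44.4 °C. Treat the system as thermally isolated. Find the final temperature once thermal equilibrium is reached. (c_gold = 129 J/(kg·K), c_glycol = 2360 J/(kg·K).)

Let T be the final temperature. ΣQ_i = 0:
0.382*129*(T − 303) + 0.921*2360*(T − 44.4) = 0
(49.28 + 2173.6) T = 49.28*303 + 2173.6*44.4
T = 111437/2222.8 ≈ 50.13 °C

T_f ≈ 50.1 °C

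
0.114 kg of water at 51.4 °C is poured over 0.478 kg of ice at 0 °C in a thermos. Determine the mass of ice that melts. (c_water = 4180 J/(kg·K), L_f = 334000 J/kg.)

Heat available from the water dropping to 0 °C: 0.114×4180×51.4 = 24493 J.
To melt every bit of ice: 0.478×334000 = 159652 J.
That's not enough to melt it all — equilibrium is at 0 °C with ice remaining.
Mass melted = 24493/334000 ≈ 0.07333 kg.

m_melted ≈ 0.0733 kg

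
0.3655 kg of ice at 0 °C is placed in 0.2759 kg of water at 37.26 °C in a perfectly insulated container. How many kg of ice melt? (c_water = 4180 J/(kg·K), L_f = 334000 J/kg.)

Water can give up m c ΔT = 0.2759×4180×37.26 = 42971 J before reaching 0 °C.
To melt every bit of ice: 0.3655×334000 = 122077 J.
That's not enough to melt it all — equilibrium is at 0 °C with ice remaining.
Mass melted = 42971/334000 ≈ 0.1287 kg.

m_melted ≈ 0.129 kg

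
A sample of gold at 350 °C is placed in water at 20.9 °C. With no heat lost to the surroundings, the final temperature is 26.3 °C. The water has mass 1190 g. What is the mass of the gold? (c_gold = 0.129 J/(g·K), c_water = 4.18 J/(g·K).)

m ≈ 643 g

Heat gained plus heat lost sum to zero:
m×0.129×(26.3 − 350) + 1190×4.18×(26.3 − 20.9) = 0
-41.76 m = -26861
m = -26861/-41.76 ≈ 643.3 g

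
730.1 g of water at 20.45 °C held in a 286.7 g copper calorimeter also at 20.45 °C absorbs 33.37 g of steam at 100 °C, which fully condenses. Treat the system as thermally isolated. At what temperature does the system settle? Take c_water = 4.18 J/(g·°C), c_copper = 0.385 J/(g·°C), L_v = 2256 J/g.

T_f ≈ 46.6 °C

Taking heat into each body as positive, Σ m c ΔT = 0:
condense steam: −33.37×2256 = −75283; condensate cools 100→T: 33.37×4.18×(T − 100) = 139.49(T − 100); water warms: 730.1×4.18×(T − 20.45) = 3051.8(T − 20.45); cup: 110.38(T − 20.45)
3301.7 T = 75283 + 13949 + 64667 = 153898
T ≈ 46.61 °C — below 100 °C, confirming all the steam condensed.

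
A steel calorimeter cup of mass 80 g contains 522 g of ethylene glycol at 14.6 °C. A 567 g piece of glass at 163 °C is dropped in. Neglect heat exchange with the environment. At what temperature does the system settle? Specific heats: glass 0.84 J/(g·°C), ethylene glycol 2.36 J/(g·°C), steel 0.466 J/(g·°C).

Conservation of energy gives ΣQ = 0:
567*0.84*(T − 163) + 522*2.36*(T − 14.6) + 80*0.466*(T − 14.6) = 0
476.28(T − 163) + 1231.9(T − 14.6) + 37.28(T − 14.6) = 0
(476.28 + 1231.9 + 37.28) T = 476.28*163 + 1231.9*14.6 + 37.28*14.6
T = 96164 / 1745.5 = 55.1 °C

T_f ≈ 55.1 °C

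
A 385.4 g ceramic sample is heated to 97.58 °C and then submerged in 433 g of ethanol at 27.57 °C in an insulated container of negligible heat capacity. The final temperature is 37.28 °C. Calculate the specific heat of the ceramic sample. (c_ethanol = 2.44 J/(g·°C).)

Heat lost by the ceramic sample = heat gained by the ethanol:
385.4×c×(97.58 − 37.28) = 433×2.44×(37.28 − 27.57)
23240 c = 10259  ⇒  c ≈ 0.4414 J/(g·°C)

c ≈ 0.441 J/(g·°C)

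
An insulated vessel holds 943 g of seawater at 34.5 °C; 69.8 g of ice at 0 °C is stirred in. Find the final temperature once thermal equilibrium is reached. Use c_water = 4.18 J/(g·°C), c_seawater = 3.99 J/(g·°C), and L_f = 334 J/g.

T_f ≈ 26.3 °C

Energy balance with sensible and latent terms:
fusion: m_ice L_f = 69.8×334 = 23313
  meltwater 0→T: 69.8×4.18×T = 291.76 T
  seawater cools: 943×3.99×(T − 34.5) = 3762.6(T − 34.5)
4054.3 T = 129809 − 23313 = 106495
T ≈ 26.27 °C. Since T > 0 °C, the all-ice-melts assumption holds.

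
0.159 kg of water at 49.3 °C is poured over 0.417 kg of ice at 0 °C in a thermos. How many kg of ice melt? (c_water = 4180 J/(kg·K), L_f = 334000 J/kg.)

m_melted ≈ 0.0981 kg

Cooling the water to 0 °C releases 0.159·4180·49.3 = 32766 J.
To melt every bit of ice: 0.417·334000 = 139278 J.
32766 J < 139278 J, so only part of the ice melts and the system sits at 0 °C.
Mass melted = 32766/334000 ≈ 0.0981 kg.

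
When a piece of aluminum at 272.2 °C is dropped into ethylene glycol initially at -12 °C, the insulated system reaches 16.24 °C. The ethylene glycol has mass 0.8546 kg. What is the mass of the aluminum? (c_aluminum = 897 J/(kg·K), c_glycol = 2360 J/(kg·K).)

Heat lost by the aluminum = heat gained by the glycol:
m×897×(272.2 − 16.24) = 0.8546×2360×(16.24 − (-12))
229596 m = 56956  ⇒  m ≈ 0.2481 kg

m ≈ 0.248 kg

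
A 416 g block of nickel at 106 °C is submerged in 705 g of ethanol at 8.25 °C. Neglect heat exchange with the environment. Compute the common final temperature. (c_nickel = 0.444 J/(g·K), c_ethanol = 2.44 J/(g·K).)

T_f is the heat-capacity-weighted average of the initial temperatures:
T_f = (184.7*106 + 1720.2*8.25) / (184.7 + 1720.2)
    = 33770 / 1904.9 ≈ 17.73 °C

T_f ≈ 17.7 °C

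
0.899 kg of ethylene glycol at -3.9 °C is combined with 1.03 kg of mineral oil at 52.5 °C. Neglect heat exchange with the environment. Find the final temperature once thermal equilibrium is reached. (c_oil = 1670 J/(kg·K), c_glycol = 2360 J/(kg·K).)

T_f ≈ 21.4 °C

With ΣQ=0 the equilibrium temperature is the m·c-weighted mean:
T_f = (1720.1·52.5 + 2121.6·(-3.9)) / (1720.1 + 2121.6)
    = 82031 / 3841.7 ≈ 21.35 °C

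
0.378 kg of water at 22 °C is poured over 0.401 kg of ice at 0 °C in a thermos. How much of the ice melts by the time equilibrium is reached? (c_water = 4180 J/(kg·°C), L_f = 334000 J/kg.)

Water can give up m c ΔT = 0.378·4180·22 = 34761 J before reaching 0 °C.
Fully melting the ice requires m_ice L_f = 0.401·334000 = 133934 J.
34761 J < 133934 J, so only part of the ice melts and the system sits at 0 °C.
m_melted·334000 = 34761  ⇒  m_melted ≈ 0.1041 kg.

m_melted ≈ 0.104 kg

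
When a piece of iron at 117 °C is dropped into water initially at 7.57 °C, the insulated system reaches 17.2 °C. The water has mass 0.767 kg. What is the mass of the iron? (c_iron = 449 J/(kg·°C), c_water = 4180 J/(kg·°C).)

m ≈ 0.689 kg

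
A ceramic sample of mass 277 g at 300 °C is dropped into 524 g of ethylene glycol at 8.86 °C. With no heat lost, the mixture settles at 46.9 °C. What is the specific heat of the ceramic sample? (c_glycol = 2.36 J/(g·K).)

c ≈ 0.671 J/(g·K)

Heat lost by the ceramic sample = heat gained by the glycol:
277·c·(300 − 46.9) = 524·2.36·(46.9 − 8.86)
70109 c = 47042  ⇒  c ≈ 0.671 J/(g·K)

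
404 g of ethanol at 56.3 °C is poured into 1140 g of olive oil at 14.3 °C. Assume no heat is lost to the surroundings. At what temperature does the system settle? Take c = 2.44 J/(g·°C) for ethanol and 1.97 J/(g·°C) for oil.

Energy conservation, ΣQ = 0:
404×2.44×(T − 56.3) + 1140×1.97×(T − 14.3) = 0
(985.76 + 2245.8) T = 985.76×56.3 + 2245.8×14.3
T = 87613/3231.6 ≈ 27.11 °C

T_f ≈ 27.1 °C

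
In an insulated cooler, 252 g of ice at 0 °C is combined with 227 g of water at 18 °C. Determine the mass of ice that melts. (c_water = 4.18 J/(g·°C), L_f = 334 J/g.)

Cooling the water to 0 °C releases 227·4.18·18 = 17079 J.
Fully melting the ice requires m_ice L_f = 252·334 = 84168 J.
Since 17079 < 84168 J, not all the ice melts; equilibrium is at 0 °C.
m_melted·334 = 17079  ⇒  m_melted ≈ 51.14 g.

m_melted ≈ 51.1 g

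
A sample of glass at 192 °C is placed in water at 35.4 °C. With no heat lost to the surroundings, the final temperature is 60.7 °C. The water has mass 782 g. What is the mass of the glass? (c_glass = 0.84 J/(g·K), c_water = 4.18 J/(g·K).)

m ≈ 750 g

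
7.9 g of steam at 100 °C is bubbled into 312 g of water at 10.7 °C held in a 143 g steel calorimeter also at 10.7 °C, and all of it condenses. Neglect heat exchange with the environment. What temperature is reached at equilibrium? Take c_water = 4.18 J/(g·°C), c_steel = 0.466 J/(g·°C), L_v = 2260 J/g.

Sum of m c ΔT and latent-heat terms is zero:
latent heat released on condensation: 7.9·2260 = 17854; condensed water 100 °C→T: 33.02(T − 100); water warms: 312·4.18·(T − 10.7) = 1304.2(T − 10.7); steel cup: 143·0.466·(T − 10.7) = 66.64(T − 10.7)
1403.8 T = 17854 + 3302.2 + 14668 = 35824
T ≈ 25.52 °C — below 100 °C, confirming all the steam condensed.

T_f ≈ 25.5 °C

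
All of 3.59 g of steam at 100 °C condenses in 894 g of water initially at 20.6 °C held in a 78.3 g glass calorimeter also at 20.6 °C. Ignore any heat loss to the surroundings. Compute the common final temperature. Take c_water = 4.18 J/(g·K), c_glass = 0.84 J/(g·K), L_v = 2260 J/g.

T_f ≈ 23.0 °C

Let T be the final temperature. ΣQ_i = 0:
condense steam: −3.59×2260 = −8113.4; condensed water 100 °C→T: 15.01(T − 100); water warms: 894×4.18×(T − 20.6) = 3736.9(T − 20.6); glass cup: 78.3×0.84×(T − 20.6) = 65.77(T − 20.6)
3817.7 T = 8113.4 + 1500.6 + 78335 = 87949
T ≈ 23.04 °C, under the boiling point, so the assumption holds.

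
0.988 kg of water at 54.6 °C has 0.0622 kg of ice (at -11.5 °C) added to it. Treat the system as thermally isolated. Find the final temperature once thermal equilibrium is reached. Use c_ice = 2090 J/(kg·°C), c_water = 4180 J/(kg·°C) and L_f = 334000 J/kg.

T_f ≈ 46.3 °C

Conservation of energy gives ΣQ = 0:
ice -11.5→0 °C: 0.0622·2090·11.5 = 1495
  fusion: m_ice L_f = 0.0622·334000 = 20775
  warm the meltwater: 260 T
  water cools: 0.988·4180·(T − 54.6) = 4129.8(T − 54.6)
4389.8 T = 225489 − 22270 = 203219
T ≈ 46.29 °C (positive, so assuming full melt was valid).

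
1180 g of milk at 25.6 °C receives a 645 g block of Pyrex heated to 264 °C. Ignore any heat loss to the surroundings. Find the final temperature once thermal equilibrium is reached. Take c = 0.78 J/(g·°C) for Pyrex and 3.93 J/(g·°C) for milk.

Setting the total heat transfer to zero:
645·0.78·(T − 264) + 1180·3.93·(T − 25.6) = 0
503.1(T − 264) + 4637.4(T − 25.6) = 0
(503.1 + 4637.4) T = 503.1·264 + 4637.4·25.6
T ≈ 48.93 °C

T_f ≈ 48.9 °C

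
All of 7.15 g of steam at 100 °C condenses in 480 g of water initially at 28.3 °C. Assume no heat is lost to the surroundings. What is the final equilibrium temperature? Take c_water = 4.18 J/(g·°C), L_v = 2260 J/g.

Net heat exchanged in the isolated system is zero:
steam→water at 100 °C releases m L_v = 7.15×2260 = 16159; condensed water 100 °C→T: 29.89(T − 100); original water: 2006.4(T − 28.3)
2036.3 T = 16159 + 2988.7 + 56781 = 75929
T ≈ 37.29 °C — below 100 °C, confirming all the steam condensed.

T_f ≈ 37.3 °C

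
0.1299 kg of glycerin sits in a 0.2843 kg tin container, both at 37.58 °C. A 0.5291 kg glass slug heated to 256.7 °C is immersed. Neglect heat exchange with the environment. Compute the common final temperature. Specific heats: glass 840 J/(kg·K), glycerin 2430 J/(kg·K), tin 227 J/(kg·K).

T_f ≈ 155.7 °C

Energy conservation, ΣQ = 0:
0.5291·840·(T − 256.7) + 0.1299·2430·(T − 37.58) + 0.2843·227·(T − 37.58) = 0
444.44(T − 256.7) + 315.66(T − 37.58) + 64.54(T − 37.58) = 0
824.64 T = 128376
T = 128376 / 824.64 = 156 °C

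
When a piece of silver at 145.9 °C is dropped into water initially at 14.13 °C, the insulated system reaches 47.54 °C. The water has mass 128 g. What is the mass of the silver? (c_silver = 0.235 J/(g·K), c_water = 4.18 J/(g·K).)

|Q_silver| = |Q_water|:
m·0.235·(145.9 − 47.54) = 128·4.18·(47.54 − 14.13)
23.11 m = 17876  ⇒  m ≈ 773.4 g

m ≈ 773 g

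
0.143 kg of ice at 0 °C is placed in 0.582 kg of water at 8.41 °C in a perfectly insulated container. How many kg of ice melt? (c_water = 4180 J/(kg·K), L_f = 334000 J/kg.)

m_melted ≈ 0.0613 kg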